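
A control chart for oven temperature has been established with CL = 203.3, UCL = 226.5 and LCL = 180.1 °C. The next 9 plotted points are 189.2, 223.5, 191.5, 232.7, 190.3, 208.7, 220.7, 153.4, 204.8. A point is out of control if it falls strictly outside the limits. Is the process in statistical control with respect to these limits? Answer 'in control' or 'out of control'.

Compare each point to [180.1, 226.5]: sample 4 = 232.7 > UCL; sample 8 = 153.4 < LCL.

out of control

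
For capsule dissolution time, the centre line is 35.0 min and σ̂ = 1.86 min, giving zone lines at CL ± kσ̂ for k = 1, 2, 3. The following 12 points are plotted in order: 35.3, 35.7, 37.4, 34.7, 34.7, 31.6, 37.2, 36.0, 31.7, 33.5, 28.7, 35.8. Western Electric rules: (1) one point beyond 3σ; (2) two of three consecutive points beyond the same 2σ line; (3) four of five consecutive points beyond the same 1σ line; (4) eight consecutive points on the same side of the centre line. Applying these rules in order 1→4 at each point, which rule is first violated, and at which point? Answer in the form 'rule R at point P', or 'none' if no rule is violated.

Zone of each point (C = within 1σ̂, B = 1σ̂–2σ̂, A = 2σ̂–3σ̂, * = beyond 3σ̂; sign = side of CL): 1:+C, 2:+C, 3:+B, 4:-C, 5:-C, 6:-B, 7:+B, 8:+C, 9:-B, 10:-C, 11:-*, 12:+C
Rule 1 (one point beyond the 3σ limits) is satisfied at point 11.

rule 1 at point 11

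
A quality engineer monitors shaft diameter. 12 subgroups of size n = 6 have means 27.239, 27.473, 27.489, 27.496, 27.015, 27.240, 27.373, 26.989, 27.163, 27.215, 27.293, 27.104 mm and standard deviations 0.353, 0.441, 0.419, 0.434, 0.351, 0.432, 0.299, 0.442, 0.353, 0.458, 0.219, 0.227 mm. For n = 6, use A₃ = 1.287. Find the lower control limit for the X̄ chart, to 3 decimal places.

26.783

X̄̄ = (27.239 + 27.473 + 27.489 + 27.496 + 27.015 + 27.240 + 27.373 + 26.989 + 27.163 + 27.215 + 27.293 + 27.104) / 12 = 27.2574
s̄ = (0.353 + 0.441 + 0.419 + 0.434 + 0.351 + 0.432 + 0.299 + 0.442 + 0.353 + 0.458 + 0.219 + 0.227) / 12 = 0.3690
LCL = X̄̄ − A₃·s̄ = 27.2574 − 1.287 × 0.3690 = 26.7825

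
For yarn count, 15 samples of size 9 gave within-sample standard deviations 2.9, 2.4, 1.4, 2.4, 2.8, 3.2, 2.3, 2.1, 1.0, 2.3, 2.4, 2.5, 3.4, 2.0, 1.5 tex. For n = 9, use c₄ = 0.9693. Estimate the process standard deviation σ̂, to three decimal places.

2.380

s̄ = (2.9 + 2.4 + 1.4 + 2.4 + 2.8 + 3.2 + 2.3 + 2.1 + 1.0 + 2.3 + 2.4 + 2.5 + 3.4 + 2.0 + 1.5) / 15 = 2.3067
σ̂ = s̄ / c₄ = 2.3067 / 0.9693 = 2.3797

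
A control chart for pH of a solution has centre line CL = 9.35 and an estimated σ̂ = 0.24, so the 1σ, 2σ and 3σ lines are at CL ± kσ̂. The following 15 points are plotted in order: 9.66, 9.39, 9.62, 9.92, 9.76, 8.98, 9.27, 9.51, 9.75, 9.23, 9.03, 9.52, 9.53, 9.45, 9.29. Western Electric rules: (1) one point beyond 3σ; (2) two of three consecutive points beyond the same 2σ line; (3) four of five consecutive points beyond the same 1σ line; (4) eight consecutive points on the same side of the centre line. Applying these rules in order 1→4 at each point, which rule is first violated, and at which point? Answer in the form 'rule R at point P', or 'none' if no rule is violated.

Zone of each point (C = within 1σ̂, B = 1σ̂–2σ̂, A = 2σ̂–3σ̂, * = beyond 3σ̂; sign = side of CL): 1:+B, 2:+C, 3:+B, 4:+A, 5:+B, 6:-B, 7:-C, 8:+C, 9:+B, 10:-C, 11:-B, 12:+C, 13:+C, 14:+C, 15:-C
Rule 3 (four of five consecutive points beyond the same 1σ limit) is satisfied at point 5.

rule 3 at point 5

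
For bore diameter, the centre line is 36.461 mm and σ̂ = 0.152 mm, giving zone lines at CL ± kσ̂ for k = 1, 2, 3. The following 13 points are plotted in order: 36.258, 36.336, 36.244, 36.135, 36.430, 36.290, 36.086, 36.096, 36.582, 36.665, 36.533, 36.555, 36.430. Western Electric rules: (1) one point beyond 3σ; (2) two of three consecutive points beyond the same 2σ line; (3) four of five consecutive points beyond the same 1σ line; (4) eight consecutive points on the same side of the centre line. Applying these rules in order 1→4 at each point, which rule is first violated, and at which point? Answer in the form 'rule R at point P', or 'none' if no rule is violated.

rule 3 at point 7

Zone of each point (C = within 1σ̂, B = 1σ̂–2σ̂, A = 2σ̂–3σ̂, * = beyond 3σ̂; sign = side of CL): 1:-B, 2:-C, 3:-B, 4:-A, 5:-C, 6:-B, 7:-A, 8:-A, 9:+C, 10:+B, 11:+C, 12:+C, 13:-C
Rule 3 (four of five consecutive points beyond the same 1σ limit) is satisfied at point 7.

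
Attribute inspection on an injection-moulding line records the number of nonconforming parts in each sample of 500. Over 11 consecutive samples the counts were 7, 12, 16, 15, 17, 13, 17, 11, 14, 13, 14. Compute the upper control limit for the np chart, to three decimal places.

p̄ = Σdᵢ / (k·n) = 149 / (11 × 500) = 0.02709
UCL = np̄ + 3·√(np̄(1−p̄)) = 13.5455 + 3 × √(13.5455×0.97291) = 13.5455 + 3 × 3.6302 = 24.4361

24.436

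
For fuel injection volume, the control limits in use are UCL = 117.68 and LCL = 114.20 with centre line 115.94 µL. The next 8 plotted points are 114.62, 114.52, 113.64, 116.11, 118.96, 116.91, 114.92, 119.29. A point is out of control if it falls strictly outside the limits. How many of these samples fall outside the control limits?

Compare each point to [114.20, 117.68]: sample 3 = 113.64 < LCL; sample 5 = 118.96 > UCL; sample 8 = 119.29 > UCL.

3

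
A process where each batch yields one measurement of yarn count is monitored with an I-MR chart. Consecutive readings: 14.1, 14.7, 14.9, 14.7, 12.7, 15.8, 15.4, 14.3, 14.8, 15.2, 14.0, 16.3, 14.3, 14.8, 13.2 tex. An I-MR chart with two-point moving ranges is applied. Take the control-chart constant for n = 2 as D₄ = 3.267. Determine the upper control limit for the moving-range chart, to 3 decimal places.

3.757

Moving ranges: 0.6, 0.2, 0.2, 2.0, 3.1, 0.4, 1.1, 0.5, 0.4, 1.2, 2.3, 2.0, 0.5, 1.6; M̄R̄ = 16.1000 / 14 = 1.1500
UCL_MR = D₄·M̄R̄ = 3.267 × 1.1500 = 3.7571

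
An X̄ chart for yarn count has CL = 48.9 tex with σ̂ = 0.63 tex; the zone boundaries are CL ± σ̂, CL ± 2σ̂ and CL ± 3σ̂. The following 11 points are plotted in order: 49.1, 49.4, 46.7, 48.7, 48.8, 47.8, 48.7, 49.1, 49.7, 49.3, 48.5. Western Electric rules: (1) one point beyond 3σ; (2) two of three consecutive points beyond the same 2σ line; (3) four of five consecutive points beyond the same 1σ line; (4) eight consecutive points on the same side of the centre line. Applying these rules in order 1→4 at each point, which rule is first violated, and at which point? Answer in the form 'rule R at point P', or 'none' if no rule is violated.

rule 1 at point 3

Zone of each point (C = within 1σ̂, B = 1σ̂–2σ̂, A = 2σ̂–3σ̂, * = beyond 3σ̂; sign = side of CL): 1:+C, 2:+C, 3:-*, 4:-C, 5:-C, 6:-B, 7:-C, 8:+C, 9:+B, 10:+C, 11:-C
Rule 1 (one point beyond the 3σ limits) is satisfied at point 3.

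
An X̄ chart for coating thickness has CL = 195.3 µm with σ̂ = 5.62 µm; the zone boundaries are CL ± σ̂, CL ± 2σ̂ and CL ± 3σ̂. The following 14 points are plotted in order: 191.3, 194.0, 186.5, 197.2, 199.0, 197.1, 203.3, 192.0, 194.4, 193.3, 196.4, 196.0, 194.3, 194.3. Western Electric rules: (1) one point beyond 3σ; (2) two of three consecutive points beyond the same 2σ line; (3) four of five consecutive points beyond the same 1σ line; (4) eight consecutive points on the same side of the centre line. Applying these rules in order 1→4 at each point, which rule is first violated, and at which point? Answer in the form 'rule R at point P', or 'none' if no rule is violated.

none

Zone of each point (C = within 1σ̂, B = 1σ̂–2σ̂, A = 2σ̂–3σ̂, * = beyond 3σ̂; sign = side of CL): 1:-C, 2:-C, 3:-B, 4:+C, 5:+C, 6:+C, 7:+B, 8:-C, 9:-C, 10:-C, 11:+C, 12:+C, 13:-C, 14:-C
No rule fires across all 14 points.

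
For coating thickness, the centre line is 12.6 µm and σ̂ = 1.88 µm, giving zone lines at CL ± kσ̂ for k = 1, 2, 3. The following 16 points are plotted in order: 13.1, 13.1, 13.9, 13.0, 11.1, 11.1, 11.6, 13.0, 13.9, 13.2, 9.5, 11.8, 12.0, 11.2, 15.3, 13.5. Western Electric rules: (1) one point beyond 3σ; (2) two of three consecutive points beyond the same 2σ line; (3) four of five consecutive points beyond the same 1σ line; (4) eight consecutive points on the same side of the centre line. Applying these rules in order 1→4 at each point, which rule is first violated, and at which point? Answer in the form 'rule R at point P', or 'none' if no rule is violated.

Zone of each point (C = within 1σ̂, B = 1σ̂–2σ̂, A = 2σ̂–3σ̂, * = beyond 3σ̂; sign = side of CL): 1:+C, 2:+C, 3:+C, 4:+C, 5:-C, 6:-C, 7:-C, 8:+C, 9:+C, 10:+C, 11:-B, 12:-C, 13:-C, 14:-C, 15:+B, 16:+C
No rule fires across all 16 points.

none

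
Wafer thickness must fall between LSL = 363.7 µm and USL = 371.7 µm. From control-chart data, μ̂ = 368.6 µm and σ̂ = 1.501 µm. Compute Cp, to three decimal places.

0.888

Cp = (USL − LSL) / (6σ̂) = (371.7 − 363.7) / (6 × 1.501) = 8.0000 / 9.0060 = 0.8883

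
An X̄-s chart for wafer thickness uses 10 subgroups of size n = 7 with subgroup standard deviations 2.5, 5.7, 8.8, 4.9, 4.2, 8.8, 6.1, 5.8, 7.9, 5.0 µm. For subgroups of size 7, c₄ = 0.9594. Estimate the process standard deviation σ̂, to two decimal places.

6.22

s̄ = (2.5 + 5.7 + 8.8 + 4.9 + 4.2 + 8.8 + 6.1 + 5.8 + 7.9 + 5.0) / 10 = 5.9700
σ̂ = s̄ / c₄ = 5.9700 / 0.9594 = 6.2226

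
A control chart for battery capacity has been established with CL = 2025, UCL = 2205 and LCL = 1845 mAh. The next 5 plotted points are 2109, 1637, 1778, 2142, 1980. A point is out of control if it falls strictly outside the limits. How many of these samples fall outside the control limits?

Compare each point to [1845, 2205]: sample 2 = 1637 < LCL; sample 3 = 1778 < LCL.

2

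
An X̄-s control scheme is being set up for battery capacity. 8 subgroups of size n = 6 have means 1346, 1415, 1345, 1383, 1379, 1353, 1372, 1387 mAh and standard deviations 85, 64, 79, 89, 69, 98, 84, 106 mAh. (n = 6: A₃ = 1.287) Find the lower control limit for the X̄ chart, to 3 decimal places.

X̄̄ = (1346 + 1415 + 1345 + 1383 + 1379 + 1353 + 1372 + 1387) / 8 = 1372.5000
s̄ = (85 + 64 + 79 + 89 + 69 + 98 + 84 + 106) / 8 = 84.2500
LCL = X̄̄ − A₃·s̄ = 1372.5000 − 1.287 × 84.2500 = 1264.0702

1264.070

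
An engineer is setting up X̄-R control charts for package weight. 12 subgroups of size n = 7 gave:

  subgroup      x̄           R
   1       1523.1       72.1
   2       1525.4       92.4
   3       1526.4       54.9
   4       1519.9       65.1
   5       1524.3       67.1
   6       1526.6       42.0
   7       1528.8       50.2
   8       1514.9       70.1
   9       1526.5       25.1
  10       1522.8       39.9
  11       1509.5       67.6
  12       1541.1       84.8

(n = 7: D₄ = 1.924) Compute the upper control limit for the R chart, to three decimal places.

117.252

R̄ = (72.1 + 92.4 + 54.9 + 65.1 + 67.1 + 42.0 + 50.2 + 70.1 + 25.1 + 39.9 + 67.6 + 84.8) / 12 = 731.3000 / 12 = 60.9417
UCL_R = D₄·R̄ = 1.924 × 60.9417 = 117.2518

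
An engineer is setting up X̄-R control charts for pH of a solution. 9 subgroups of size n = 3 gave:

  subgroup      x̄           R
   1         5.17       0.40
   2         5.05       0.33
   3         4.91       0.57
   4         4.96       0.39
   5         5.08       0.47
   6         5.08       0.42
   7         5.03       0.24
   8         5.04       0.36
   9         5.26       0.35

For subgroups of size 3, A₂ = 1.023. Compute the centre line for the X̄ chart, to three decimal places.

X̄̄ = (5.17 + 5.05 + 4.91 + 4.96 + 5.08 + 5.08 + 5.03 + 5.04 + 5.26) / 9 = 45.5800 / 9 = 5.0644
CL = X̄̄ = 5.0644

5.064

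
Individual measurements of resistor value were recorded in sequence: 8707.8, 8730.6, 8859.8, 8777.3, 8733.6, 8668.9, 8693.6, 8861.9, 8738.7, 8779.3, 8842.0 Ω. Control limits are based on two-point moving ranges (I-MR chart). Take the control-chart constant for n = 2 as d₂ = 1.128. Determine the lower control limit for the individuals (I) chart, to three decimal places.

X̄ = (8707.8 + 8730.6 + 8859.8 + 8777.3 + 8733.6 + 8668.9 + 8693.6 + 8861.9 + 8738.7 + 8779.3 + 8842.0) / 11 = 8763.0455
Moving ranges: 22.8, 129.2, 82.5, 43.7, 64.7, 24.7, 168.3, 123.2, 40.6, 62.7; M̄R̄ = 762.4000 / 10 = 76.2400
LCL = X̄ − 3·M̄R̄/d₂ = 8763.0455 − 3 × 76.2400 / 1.128 = 8560.2795

8560.279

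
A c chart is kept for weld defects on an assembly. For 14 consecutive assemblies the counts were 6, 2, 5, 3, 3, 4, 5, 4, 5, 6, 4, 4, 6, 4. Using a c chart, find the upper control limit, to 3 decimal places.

c̄ = (6 + 2 + 5 + 3 + 3 + 4 + 5 + 4 + 5 + 6 + 4 + 4 + 6 + 4) / 14 = 61 / 14 = 4.3571
UCL = c̄ + 3√c̄ = 4.3571 + 3 × √4.3571 = 4.3571 + 3 × 2.0874 = 10.6193

10.619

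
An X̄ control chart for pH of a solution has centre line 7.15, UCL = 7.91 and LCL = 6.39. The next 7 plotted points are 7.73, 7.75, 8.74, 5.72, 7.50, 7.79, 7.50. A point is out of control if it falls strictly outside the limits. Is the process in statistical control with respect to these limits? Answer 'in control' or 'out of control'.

out of control

Compare each point to [6.39, 7.91]: sample 3 = 8.74 > UCL; sample 4 = 5.72 < LCL.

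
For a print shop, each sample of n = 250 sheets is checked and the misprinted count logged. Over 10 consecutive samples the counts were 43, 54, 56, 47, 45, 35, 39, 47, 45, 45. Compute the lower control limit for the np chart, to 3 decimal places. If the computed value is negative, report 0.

27.282

p̄ = Σdᵢ / (k·n) = 456 / (10 × 250) = 0.18240
LCL = np̄ − 3·√(np̄(1−p̄)) = 45.6000 − 3 × 6.1059 = 27.2822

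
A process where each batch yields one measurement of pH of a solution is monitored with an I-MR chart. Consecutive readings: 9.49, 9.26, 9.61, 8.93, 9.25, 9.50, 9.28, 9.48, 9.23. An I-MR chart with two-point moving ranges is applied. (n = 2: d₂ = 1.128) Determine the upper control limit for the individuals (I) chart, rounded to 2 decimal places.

X̄ = (9.49 + 9.26 + 9.61 + 8.93 + 9.25 + 9.50 + 9.28 + 9.48 + 9.23) / 9 = 9.3367
Moving ranges: 0.23, 0.35, 0.68, 0.32, 0.25, 0.22, 0.20, 0.25; M̄R̄ = 2.5000 / 8 = 0.3125
UCL = X̄ + 3·M̄R̄/d₂ = 9.3367 + 3 × 0.3125 / 1.128 = 10.1678

10.17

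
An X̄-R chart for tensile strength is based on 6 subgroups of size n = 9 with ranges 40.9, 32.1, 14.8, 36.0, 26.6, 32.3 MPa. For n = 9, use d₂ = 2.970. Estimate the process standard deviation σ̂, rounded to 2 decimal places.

10.25

R̄ = (40.9 + 32.1 + 14.8 + 36.0 + 26.6 + 32.3) / 6 = 30.4500
σ̂ = R̄ / d₂ = 30.4500 / 2.970 = 10.2525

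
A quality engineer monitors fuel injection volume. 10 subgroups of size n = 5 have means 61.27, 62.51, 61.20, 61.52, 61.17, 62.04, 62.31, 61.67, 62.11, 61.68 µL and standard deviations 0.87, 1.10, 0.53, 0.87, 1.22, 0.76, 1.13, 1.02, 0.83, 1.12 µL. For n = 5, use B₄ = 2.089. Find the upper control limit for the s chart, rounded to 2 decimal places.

1.97

s̄ = (0.87 + 1.10 + 0.53 + 0.87 + 1.22 + 0.76 + 1.13 + 1.02 + 0.83 + 1.12) / 10 = 0.9450
UCL_s = B₄·s̄ = 2.089 × 0.9450 = 1.9741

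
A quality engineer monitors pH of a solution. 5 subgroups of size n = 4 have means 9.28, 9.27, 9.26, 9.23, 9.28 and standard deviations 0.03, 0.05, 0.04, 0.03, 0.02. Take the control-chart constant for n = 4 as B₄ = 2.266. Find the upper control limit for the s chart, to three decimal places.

s̄ = (0.03 + 0.05 + 0.04 + 0.03 + 0.02) / 5 = 0.0340
UCL_s = B₄·s̄ = 2.266 × 0.0340 = 0.0770

0.077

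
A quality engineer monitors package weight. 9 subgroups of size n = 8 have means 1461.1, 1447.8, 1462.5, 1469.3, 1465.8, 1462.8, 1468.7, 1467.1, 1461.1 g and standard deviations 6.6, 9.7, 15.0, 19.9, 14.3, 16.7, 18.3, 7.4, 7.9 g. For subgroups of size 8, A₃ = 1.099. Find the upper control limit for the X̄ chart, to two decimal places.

X̄̄ = (1461.1 + 1447.8 + 1462.5 + 1469.3 + 1465.8 + 1462.8 + 1468.7 + 1467.1 + 1461.1) / 9 = 1462.9111
s̄ = (6.6 + 9.7 + 15.0 + 19.9 + 14.3 + 16.7 + 18.3 + 7.4 + 7.9) / 9 = 12.8667
UCL = X̄̄ + A₃·s̄ = 1462.9111 + 1.099 × 12.8667 = 1477.0516

1477.05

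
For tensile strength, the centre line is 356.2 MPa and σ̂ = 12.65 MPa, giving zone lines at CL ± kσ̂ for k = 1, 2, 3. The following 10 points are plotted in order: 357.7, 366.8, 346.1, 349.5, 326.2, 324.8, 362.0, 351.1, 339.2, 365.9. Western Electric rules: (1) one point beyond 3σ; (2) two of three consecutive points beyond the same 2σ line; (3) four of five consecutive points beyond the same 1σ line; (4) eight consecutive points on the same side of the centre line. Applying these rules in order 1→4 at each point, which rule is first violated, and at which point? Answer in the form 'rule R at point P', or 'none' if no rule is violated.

rule 2 at point 6

Zone of each point (C = within 1σ̂, B = 1σ̂–2σ̂, A = 2σ̂–3σ̂, * = beyond 3σ̂; sign = side of CL): 1:+C, 2:+C, 3:-C, 4:-C, 5:-A, 6:-A, 7:+C, 8:-C, 9:-B, 10:+C
Rule 2 (two of three consecutive points beyond the same 2σ limit) is satisfied at point 6.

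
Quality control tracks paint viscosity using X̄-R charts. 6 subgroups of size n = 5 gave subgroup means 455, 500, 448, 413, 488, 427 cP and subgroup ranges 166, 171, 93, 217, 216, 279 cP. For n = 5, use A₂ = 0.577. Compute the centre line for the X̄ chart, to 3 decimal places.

455.167

X̄̄ = (455 + 500 + 448 + 413 + 488 + 427) / 6 = 2731.0000 / 6 = 455.1667
CL = X̄̄ = 455.1667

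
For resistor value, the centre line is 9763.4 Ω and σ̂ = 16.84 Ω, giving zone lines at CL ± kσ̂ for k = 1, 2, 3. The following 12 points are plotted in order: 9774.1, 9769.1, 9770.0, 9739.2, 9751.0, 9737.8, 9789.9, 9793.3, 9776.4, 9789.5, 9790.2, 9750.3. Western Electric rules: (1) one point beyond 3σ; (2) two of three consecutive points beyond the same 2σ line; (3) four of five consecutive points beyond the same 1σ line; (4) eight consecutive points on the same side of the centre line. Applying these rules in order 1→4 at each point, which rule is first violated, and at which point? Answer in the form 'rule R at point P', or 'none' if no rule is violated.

Zone of each point (C = within 1σ̂, B = 1σ̂–2σ̂, A = 2σ̂–3σ̂, * = beyond 3σ̂; sign = side of CL): 1:+C, 2:+C, 3:+C, 4:-B, 5:-C, 6:-B, 7:+B, 8:+B, 9:+C, 10:+B, 11:+B, 12:-C
Rule 3 (four of five consecutive points beyond the same 1σ limit) is satisfied at point 11.

rule 3 at point 11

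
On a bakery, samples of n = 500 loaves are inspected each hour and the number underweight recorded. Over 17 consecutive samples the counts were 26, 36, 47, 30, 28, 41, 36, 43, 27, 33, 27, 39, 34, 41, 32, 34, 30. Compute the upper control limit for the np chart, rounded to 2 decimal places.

p̄ = Σdᵢ / (k·n) = 584 / (17 × 500) = 0.06871
UCL = np̄ + 3·√(np̄(1−p̄)) = 34.3529 + 3 × √(34.3529×0.93129) = 34.3529 + 3 × 5.6562 = 51.3216

51.32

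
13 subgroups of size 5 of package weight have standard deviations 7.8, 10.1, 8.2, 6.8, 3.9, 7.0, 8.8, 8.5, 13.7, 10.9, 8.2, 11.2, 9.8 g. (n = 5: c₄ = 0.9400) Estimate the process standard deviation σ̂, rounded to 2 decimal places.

s̄ = (7.8 + 10.1 + 8.2 + 6.8 + 3.9 + 7.0 + 8.8 + 8.5 + 13.7 + 10.9 + 8.2 + 11.2 + 9.8) / 13 = 8.8385
σ̂ = s̄ / c₄ = 8.8385 / 0.9400 = 9.4026

9.40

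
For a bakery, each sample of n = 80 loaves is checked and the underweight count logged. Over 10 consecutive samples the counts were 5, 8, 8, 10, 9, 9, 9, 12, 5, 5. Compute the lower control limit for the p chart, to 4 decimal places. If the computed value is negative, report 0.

0.0000

p̄ = Σdᵢ / (k·n) = 80 / (10 × 80) = 0.10000
LCL = p̄ − 3·√(p̄(1−p̄)/n) = 0.10000 − 3 × 0.03354 = -0.00062 → 0 (negative, so LCL = 0)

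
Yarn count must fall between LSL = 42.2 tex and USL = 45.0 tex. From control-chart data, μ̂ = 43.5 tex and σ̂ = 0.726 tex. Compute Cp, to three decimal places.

0.643

Cp = (USL − LSL) / (6σ̂) = (45.0 − 42.2) / (6 × 0.726) = 2.8000 / 4.3560 = 0.6428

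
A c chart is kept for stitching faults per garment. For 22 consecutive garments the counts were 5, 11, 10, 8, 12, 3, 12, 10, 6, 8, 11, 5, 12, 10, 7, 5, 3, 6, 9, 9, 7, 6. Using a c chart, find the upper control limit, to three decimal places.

16.416

c̄ = (5 + 11 + 10 + 8 + 12 + 3 + 12 + 10 + 6 + 8 + 11 + 5 + 12 + 10 + 7 + 5 + 3 + 6 + 9 + 9 + 7 + 6) / 22 = 175 / 22 = 7.9545
UCL = c̄ + 3√c̄ = 7.9545 + 3 × √7.9545 = 7.9545 + 3 × 2.8204 = 16.4157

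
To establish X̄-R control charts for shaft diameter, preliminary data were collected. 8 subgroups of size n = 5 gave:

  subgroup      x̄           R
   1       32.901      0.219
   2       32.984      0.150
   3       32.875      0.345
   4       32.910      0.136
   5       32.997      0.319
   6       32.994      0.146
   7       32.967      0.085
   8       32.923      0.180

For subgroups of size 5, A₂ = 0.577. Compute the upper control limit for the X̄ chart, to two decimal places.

33.06

X̄̄ = (32.901 + 32.984 + 32.875 + 32.910 + 32.997 + 32.994 + 32.967 + 32.923) / 8 = 263.5510 / 8 = 32.9439
R̄ = (0.219 + 0.150 + 0.345 + 0.136 + 0.319 + 0.146 + 0.085 + 0.180) / 8 = 1.5800 / 8 = 0.1975
UCL = X̄̄ + A₂·R̄ = 32.9439 + 0.577 × 0.1975 = 33.0578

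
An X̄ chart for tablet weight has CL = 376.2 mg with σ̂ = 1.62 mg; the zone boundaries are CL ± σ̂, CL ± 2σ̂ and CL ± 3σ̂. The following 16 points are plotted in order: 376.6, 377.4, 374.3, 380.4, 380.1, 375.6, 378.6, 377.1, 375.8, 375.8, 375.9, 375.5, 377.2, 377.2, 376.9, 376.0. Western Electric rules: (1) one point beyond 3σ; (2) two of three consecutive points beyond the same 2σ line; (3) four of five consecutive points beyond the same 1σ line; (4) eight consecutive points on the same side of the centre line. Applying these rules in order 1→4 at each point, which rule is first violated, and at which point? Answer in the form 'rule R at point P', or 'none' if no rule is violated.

Zone of each point (C = within 1σ̂, B = 1σ̂–2σ̂, A = 2σ̂–3σ̂, * = beyond 3σ̂; sign = side of CL): 1:+C, 2:+C, 3:-B, 4:+A, 5:+A, 6:-C, 7:+B, 8:+C, 9:-C, 10:-C, 11:-C, 12:-C, 13:+C, 14:+C, 15:+C, 16:-C
Rule 2 (two of three consecutive points beyond the same 2σ limit) is satisfied at point 5.

rule 2 at point 5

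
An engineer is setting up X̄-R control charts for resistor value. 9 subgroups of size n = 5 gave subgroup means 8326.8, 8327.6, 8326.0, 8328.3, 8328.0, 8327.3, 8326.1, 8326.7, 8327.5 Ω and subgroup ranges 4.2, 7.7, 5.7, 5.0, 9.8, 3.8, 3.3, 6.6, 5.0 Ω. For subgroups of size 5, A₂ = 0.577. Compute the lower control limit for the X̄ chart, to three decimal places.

8323.868

X̄̄ = (8326.8 + 8327.6 + 8326.0 + 8328.3 + 8328.0 + 8327.3 + 8326.1 + 8326.7 + 8327.5) / 9 = 74944.3000 / 9 = 8327.1444
R̄ = (4.2 + 7.7 + 5.7 + 5.0 + 9.8 + 3.8 + 3.3 + 6.6 + 5.0) / 9 = 51.1000 / 9 = 5.6778
LCL = X̄̄ − A₂·R̄ = 8327.1444 − 0.577 × 5.6778 = 8323.8684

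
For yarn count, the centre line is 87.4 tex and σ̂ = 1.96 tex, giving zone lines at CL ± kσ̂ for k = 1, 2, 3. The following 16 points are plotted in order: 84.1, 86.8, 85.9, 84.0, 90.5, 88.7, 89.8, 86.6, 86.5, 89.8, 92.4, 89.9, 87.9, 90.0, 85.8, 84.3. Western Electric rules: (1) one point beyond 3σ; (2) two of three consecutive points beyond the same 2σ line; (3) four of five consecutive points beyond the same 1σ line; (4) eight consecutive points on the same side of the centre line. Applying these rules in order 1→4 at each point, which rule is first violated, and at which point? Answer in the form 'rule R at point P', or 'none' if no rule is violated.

Zone of each point (C = within 1σ̂, B = 1σ̂–2σ̂, A = 2σ̂–3σ̂, * = beyond 3σ̂; sign = side of CL): 1:-B, 2:-C, 3:-C, 4:-B, 5:+B, 6:+C, 7:+B, 8:-C, 9:-C, 10:+B, 11:+A, 12:+B, 13:+C, 14:+B, 15:-C, 16:-B
Rule 3 (four of five consecutive points beyond the same 1σ limit) is satisfied at point 14.

rule 3 at point 14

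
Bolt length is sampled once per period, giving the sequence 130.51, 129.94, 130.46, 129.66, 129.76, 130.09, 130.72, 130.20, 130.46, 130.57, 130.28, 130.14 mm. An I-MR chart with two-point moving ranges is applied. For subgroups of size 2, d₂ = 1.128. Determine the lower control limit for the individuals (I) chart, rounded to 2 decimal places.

X̄ = (130.51 + 129.94 + 130.46 + 129.66 + 129.76 + 130.09 + 130.72 + 130.20 + 130.46 + 130.57 + 130.28 + 130.14) / 12 = 130.2325
Moving ranges: 0.57, 0.52, 0.80, 0.10, 0.33, 0.63, 0.52, 0.26, 0.11, 0.29, 0.14; M̄R̄ = 4.2700 / 11 = 0.3882
LCL = X̄ − 3·M̄R̄/d₂ = 130.2325 − 3 × 0.3882 / 1.128 = 129.2001

129.20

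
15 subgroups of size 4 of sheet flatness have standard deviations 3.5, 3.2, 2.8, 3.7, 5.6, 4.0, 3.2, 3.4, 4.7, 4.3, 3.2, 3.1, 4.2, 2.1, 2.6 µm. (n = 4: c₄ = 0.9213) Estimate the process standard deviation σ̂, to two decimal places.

s̄ = (3.5 + 3.2 + 2.8 + 3.7 + 5.6 + 4.0 + 3.2 + 3.4 + 4.7 + 4.3 + 3.2 + 3.1 + 4.2 + 2.1 + 2.6) / 15 = 3.5733
σ̂ = s̄ / c₄ = 3.5733 / 0.9213 = 3.8786

3.88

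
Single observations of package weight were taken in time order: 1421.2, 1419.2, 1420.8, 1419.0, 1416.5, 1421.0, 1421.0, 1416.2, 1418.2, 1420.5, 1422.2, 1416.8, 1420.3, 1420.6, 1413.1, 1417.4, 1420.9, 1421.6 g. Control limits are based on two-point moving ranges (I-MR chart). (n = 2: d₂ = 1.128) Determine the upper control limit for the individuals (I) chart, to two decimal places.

1426.82

X̄ = (1421.2 + 1419.2 + 1420.8 + 1419.0 + 1416.5 + 1421.0 + 1421.0 + 1416.2 + 1418.2 + 1420.5 + 1422.2 + 1416.8 + 1420.3 + 1420.6 + 1413.1 + 1417.4 + 1420.9 + 1421.6) / 18 = 1419.2500
Moving ranges: 2.0, 1.6, 1.8, 2.5, 4.5, 0.0, 4.8, 2.0, 2.3, 1.7, 5.4, 3.5, 0.3, 7.5, 4.3, 3.5, 0.7; M̄R̄ = 48.4000 / 17 = 2.8471
UCL = X̄ + 3·M̄R̄/d₂ = 1419.2500 + 3 × 2.8471 / 1.128 = 1426.8220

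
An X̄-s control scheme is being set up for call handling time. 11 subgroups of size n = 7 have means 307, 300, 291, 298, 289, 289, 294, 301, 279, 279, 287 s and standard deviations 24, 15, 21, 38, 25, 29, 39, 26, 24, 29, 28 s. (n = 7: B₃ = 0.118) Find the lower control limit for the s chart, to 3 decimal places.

s̄ = (24 + 15 + 21 + 38 + 25 + 29 + 39 + 26 + 24 + 29 + 28) / 11 = 27.0909
LCL_s = B₃·s̄ = 0.118 × 27.0909 = 3.1967

3.197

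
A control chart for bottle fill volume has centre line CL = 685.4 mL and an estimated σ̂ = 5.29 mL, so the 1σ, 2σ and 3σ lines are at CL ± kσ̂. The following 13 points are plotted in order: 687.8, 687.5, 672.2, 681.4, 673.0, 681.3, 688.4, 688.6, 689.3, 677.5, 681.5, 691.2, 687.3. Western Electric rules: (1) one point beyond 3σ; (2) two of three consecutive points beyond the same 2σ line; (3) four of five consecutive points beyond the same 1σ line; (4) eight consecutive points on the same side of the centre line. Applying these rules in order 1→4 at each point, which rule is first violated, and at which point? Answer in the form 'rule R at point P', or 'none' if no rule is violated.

Zone of each point (C = within 1σ̂, B = 1σ̂–2σ̂, A = 2σ̂–3σ̂, * = beyond 3σ̂; sign = side of CL): 1:+C, 2:+C, 3:-A, 4:-C, 5:-A, 6:-C, 7:+C, 8:+C, 9:+C, 10:-B, 11:-C, 12:+B, 13:+C
Rule 2 (two of three consecutive points beyond the same 2σ limit) is satisfied at point 5.

rule 2 at point 5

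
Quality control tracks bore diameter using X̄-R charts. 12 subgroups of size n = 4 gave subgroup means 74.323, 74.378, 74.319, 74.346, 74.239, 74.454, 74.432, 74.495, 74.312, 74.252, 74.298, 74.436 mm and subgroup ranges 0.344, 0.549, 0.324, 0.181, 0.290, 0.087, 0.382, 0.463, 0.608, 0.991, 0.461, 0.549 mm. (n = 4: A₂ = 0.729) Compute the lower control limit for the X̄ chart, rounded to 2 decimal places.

74.04

X̄̄ = (74.323 + 74.378 + 74.319 + 74.346 + 74.239 + 74.454 + 74.432 + 74.495 + 74.312 + 74.252 + 74.298 + 74.436) / 12 = 892.2840 / 12 = 74.3570
R̄ = (0.344 + 0.549 + 0.324 + 0.181 + 0.290 + 0.087 + 0.382 + 0.463 + 0.608 + 0.991 + 0.461 + 0.549) / 12 = 5.2290 / 12 = 0.4358
LCL = X̄̄ − A₂·R̄ = 74.3570 − 0.729 × 0.4358 = 74.0393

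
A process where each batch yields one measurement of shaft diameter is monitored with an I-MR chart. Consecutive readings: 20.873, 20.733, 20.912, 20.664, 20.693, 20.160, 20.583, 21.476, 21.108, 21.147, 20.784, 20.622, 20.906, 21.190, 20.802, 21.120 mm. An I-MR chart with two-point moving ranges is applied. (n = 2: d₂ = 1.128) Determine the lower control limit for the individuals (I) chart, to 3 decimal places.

20.036

X̄ = (20.873 + 20.733 + 20.912 + 20.664 + 20.693 + 20.160 + 20.583 + 21.476 + 21.108 + 21.147 + 20.784 + 20.622 + 20.906 + 21.190 + 20.802 + 21.120) / 16 = 20.8608
Moving ranges: 0.140, 0.179, 0.248, 0.029, 0.533, 0.423, 0.893, 0.368, 0.039, 0.363, 0.162, 0.284, 0.284, 0.388, 0.318; M̄R̄ = 4.6510 / 15 = 0.3101
LCL = X̄ − 3·M̄R̄/d₂ = 20.8608 − 3 × 0.3101 / 1.128 = 20.0362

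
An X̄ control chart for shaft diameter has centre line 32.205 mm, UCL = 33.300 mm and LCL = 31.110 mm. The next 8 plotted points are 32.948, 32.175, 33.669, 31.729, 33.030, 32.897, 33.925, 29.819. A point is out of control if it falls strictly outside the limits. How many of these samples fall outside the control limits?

Compare each point to [31.110, 33.300]: sample 3 = 33.669 > UCL; sample 7 = 33.925 > UCL; sample 8 = 29.819 < LCL.

3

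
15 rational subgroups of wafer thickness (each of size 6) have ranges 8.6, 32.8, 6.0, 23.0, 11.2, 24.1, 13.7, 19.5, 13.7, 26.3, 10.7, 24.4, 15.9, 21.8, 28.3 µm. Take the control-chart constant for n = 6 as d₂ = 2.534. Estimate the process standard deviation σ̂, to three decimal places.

R̄ = (8.6 + 32.8 + 6.0 + 23.0 + 11.2 + 24.1 + 13.7 + 19.5 + 13.7 + 26.3 + 10.7 + 24.4 + 15.9 + 21.8 + 28.3) / 15 = 18.6667
σ̂ = R̄ / d₂ = 18.6667 / 2.534 = 7.3665

7.366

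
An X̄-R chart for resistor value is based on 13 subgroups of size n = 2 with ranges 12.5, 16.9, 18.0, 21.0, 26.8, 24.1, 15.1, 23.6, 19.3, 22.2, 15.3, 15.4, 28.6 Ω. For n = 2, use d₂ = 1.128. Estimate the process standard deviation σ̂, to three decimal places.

17.649

R̄ = (12.5 + 16.9 + 18.0 + 21.0 + 26.8 + 24.1 + 15.1 + 23.6 + 19.3 + 22.2 + 15.3 + 15.4 + 28.6) / 13 = 19.9077
σ̂ = R̄ / d₂ = 19.9077 / 1.128 = 17.6487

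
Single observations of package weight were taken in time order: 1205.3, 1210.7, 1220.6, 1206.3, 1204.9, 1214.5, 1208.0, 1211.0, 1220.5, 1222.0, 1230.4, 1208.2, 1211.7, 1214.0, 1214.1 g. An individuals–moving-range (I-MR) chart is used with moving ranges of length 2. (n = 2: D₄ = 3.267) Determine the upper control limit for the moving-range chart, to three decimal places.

22.776

Moving ranges: 5.4, 9.9, 14.3, 1.4, 9.6, 6.5, 3.0, 9.5, 1.5, 8.4, 22.2, 3.5, 2.3, 0.1; M̄R̄ = 97.6000 / 14 = 6.9714
UCL_MR = D₄·M̄R̄ = 3.267 × 6.9714 = 22.7757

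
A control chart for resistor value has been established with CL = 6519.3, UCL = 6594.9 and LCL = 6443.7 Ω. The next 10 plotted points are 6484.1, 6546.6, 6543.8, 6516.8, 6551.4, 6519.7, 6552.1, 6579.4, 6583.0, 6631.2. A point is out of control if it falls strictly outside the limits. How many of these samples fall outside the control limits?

1

Compare each point to [6443.7, 6594.9]: sample 10 = 6631.2 > UCL.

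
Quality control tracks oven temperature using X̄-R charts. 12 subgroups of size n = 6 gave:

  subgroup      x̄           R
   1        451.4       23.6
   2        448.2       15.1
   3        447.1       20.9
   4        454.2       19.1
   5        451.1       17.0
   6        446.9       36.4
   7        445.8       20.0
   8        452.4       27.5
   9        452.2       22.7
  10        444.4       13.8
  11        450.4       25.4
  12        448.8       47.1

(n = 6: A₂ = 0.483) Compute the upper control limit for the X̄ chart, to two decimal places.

X̄̄ = (451.4 + 448.2 + 447.1 + 454.2 + 451.1 + 446.9 + 445.8 + 452.4 + 452.2 + 444.4 + 450.4 + 448.8) / 12 = 5392.9000 / 12 = 449.4083
R̄ = (23.6 + 15.1 + 20.9 + 19.1 + 17.0 + 36.4 + 20.0 + 27.5 + 22.7 + 13.8 + 25.4 + 47.1) / 12 = 288.6000 / 12 = 24.0500
UCL = X̄̄ + A₂·R̄ = 449.4083 + 0.483 × 24.0500 = 461.0245

461.02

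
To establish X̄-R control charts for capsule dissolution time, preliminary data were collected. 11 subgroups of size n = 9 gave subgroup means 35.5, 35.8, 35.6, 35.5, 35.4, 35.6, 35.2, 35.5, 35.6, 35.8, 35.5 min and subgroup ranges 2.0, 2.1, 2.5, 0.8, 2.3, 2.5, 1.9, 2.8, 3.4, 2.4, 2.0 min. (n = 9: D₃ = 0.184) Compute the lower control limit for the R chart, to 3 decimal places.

R̄ = (2.0 + 2.1 + 2.5 + 0.8 + 2.3 + 2.5 + 1.9 + 2.8 + 3.4 + 2.4 + 2.0) / 11 = 24.7000 / 11 = 2.2455
LCL_R = D₃·R̄ = 0.184 × 2.2455 = 0.4132

0.413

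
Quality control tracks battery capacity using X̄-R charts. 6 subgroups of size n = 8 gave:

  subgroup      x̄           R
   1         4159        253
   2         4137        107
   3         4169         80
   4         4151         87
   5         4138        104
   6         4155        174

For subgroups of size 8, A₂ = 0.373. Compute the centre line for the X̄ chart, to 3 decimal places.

X̄̄ = (4159 + 4137 + 4169 + 4151 + 4138 + 4155) / 6 = 24909.0000 / 6 = 4151.5000
CL = X̄̄ = 4151.5000

4151.500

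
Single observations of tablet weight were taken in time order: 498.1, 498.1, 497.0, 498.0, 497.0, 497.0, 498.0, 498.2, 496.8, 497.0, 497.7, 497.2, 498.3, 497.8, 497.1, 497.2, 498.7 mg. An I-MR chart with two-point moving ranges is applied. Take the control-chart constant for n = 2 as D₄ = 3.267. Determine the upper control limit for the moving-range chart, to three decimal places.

2.246

Moving ranges: 0.0, 1.1, 1.0, 1.0, 0.0, 1.0, 0.2, 1.4, 0.2, 0.7, 0.5, 1.1, 0.5, 0.7, 0.1, 1.5; M̄R̄ = 11.0000 / 16 = 0.6875
UCL_MR = D₄·M̄R̄ = 3.267 × 0.6875 = 2.2461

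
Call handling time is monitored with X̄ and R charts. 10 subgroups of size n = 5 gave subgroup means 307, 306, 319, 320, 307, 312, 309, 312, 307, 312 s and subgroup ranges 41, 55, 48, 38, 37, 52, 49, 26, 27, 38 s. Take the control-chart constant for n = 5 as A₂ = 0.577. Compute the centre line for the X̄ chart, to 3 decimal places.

X̄̄ = (307 + 306 + 319 + 320 + 307 + 312 + 309 + 312 + 307 + 312) / 10 = 3111.0000 / 10 = 311.1000
CL = X̄̄ = 311.1000

311.100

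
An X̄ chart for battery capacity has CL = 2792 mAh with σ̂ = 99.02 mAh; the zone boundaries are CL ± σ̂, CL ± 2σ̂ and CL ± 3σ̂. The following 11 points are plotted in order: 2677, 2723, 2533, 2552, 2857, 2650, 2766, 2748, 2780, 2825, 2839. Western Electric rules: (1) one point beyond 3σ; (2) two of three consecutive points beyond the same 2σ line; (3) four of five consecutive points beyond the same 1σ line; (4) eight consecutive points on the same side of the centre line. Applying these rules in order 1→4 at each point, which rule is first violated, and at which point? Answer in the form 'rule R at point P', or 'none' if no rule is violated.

rule 2 at point 4

Zone of each point (C = within 1σ̂, B = 1σ̂–2σ̂, A = 2σ̂–3σ̂, * = beyond 3σ̂; sign = side of CL): 1:-B, 2:-C, 3:-A, 4:-A, 5:+C, 6:-B, 7:-C, 8:-C, 9:-C, 10:+C, 11:+C
Rule 2 (two of three consecutive points beyond the same 2σ limit) is satisfied at point 4.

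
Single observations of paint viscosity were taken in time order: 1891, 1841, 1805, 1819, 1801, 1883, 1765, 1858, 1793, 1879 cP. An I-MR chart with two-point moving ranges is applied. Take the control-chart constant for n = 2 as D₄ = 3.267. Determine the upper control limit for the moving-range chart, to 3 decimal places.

Moving ranges: 50, 36, 14, 18, 82, 118, 93, 65, 86; M̄R̄ = 562.0000 / 9 = 62.4444
UCL_MR = D₄·M̄R̄ = 3.267 × 62.4444 = 204.0060

204.006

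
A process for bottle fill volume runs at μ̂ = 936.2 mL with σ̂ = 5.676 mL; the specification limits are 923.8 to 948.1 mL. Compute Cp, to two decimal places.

0.71

Cp = (USL − LSL) / (6σ̂) = (948.1 − 923.8) / (6 × 5.676) = 24.3000 / 34.0560 = 0.7135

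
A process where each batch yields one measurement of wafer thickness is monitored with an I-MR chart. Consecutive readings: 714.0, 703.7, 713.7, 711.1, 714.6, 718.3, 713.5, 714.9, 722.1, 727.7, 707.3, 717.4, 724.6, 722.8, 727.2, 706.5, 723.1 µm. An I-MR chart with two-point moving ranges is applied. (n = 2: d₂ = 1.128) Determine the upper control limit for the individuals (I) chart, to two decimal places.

738.28

X̄ = (714.0 + 703.7 + 713.7 + 711.1 + 714.6 + 718.3 + 713.5 + 714.9 + 722.1 + 727.7 + 707.3 + 717.4 + 724.6 + 722.8 + 727.2 + 706.5 + 723.1) / 17 = 716.6176
Moving ranges: 10.3, 10.0, 2.6, 3.5, 3.7, 4.8, 1.4, 7.2, 5.6, 20.4, 10.1, 7.2, 1.8, 4.4, 20.7, 16.6; M̄R̄ = 130.3000 / 16 = 8.1438
UCL = X̄ + 3·M̄R̄/d₂ = 716.6176 + 3 × 8.1438 / 1.128 = 738.2766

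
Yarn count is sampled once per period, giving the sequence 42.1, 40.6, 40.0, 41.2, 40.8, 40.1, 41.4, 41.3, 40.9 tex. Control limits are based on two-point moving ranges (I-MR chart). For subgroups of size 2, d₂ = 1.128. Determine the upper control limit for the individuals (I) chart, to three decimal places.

X̄ = (42.1 + 40.6 + 40.0 + 41.2 + 40.8 + 40.1 + 41.4 + 41.3 + 40.9) / 9 = 40.9333
Moving ranges: 1.5, 0.6, 1.2, 0.4, 0.7, 1.3, 0.1, 0.4; M̄R̄ = 6.2000 / 8 = 0.7750
UCL = X̄ + 3·M̄R̄/d₂ = 40.9333 + 3 × 0.7750 / 1.128 = 42.9945

42.995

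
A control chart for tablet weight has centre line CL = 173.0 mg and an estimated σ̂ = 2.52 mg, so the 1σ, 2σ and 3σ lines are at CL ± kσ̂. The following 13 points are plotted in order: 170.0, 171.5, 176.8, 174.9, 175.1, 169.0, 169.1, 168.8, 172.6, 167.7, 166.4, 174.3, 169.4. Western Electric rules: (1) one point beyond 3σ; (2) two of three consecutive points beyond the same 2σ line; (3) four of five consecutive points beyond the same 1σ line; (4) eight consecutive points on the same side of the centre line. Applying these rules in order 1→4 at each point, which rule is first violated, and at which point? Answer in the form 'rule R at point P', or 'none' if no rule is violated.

rule 3 at point 10

Zone of each point (C = within 1σ̂, B = 1σ̂–2σ̂, A = 2σ̂–3σ̂, * = beyond 3σ̂; sign = side of CL): 1:-B, 2:-C, 3:+B, 4:+C, 5:+C, 6:-B, 7:-B, 8:-B, 9:-C, 10:-A, 11:-A, 12:+C, 13:-B
Rule 3 (four of five consecutive points beyond the same 1σ limit) is satisfied at point 10.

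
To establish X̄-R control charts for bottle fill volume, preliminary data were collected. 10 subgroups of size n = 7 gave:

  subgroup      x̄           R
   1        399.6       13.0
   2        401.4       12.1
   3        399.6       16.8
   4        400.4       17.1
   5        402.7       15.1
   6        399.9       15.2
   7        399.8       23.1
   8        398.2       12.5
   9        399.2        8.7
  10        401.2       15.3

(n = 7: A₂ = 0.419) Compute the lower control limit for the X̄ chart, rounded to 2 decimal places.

X̄̄ = (399.6 + 401.4 + 399.6 + 400.4 + 402.7 + 399.9 + 399.8 + 398.2 + 399.2 + 401.2) / 10 = 4002.0000 / 10 = 400.2000
R̄ = (13.0 + 12.1 + 16.8 + 17.1 + 15.1 + 15.2 + 23.1 + 12.5 + 8.7 + 15.3) / 10 = 148.9000 / 10 = 14.8900
LCL = X̄̄ − A₂·R̄ = 400.2000 − 0.419 × 14.8900 = 393.9611

393.96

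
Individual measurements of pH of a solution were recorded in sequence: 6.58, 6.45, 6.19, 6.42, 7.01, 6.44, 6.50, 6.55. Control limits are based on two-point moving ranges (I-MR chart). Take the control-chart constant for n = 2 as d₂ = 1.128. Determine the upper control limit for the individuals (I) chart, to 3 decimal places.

X̄ = (6.58 + 6.45 + 6.19 + 6.42 + 7.01 + 6.44 + 6.50 + 6.55) / 8 = 6.5175
Moving ranges: 0.13, 0.26, 0.23, 0.59, 0.57, 0.06, 0.05; M̄R̄ = 1.8900 / 7 = 0.2700
UCL = X̄ + 3·M̄R̄/d₂ = 6.5175 + 3 × 0.2700 / 1.128 = 7.2356

7.236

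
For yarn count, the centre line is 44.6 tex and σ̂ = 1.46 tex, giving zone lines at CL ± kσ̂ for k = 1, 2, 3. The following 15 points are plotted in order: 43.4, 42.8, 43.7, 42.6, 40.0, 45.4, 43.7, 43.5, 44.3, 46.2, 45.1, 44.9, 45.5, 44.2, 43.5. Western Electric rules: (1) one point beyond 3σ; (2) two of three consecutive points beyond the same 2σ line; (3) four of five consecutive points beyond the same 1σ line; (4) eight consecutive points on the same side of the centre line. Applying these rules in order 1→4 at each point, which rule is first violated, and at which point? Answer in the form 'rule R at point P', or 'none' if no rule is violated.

Zone of each point (C = within 1σ̂, B = 1σ̂–2σ̂, A = 2σ̂–3σ̂, * = beyond 3σ̂; sign = side of CL): 1:-C, 2:-B, 3:-C, 4:-B, 5:-*, 6:+C, 7:-C, 8:-C, 9:-C, 10:+B, 11:+C, 12:+C, 13:+C, 14:-C, 15:-C
Rule 1 (one point beyond the 3σ limits) is satisfied at point 5.

rule 1 at point 5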